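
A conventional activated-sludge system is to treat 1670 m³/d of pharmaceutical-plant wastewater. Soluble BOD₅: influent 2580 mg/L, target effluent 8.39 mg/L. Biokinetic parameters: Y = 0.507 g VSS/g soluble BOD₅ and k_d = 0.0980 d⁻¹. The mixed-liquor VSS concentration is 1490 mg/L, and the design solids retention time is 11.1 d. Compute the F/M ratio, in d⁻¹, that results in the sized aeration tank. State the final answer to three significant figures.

F/M ≈ 0.372 d⁻¹

From the SRT design equation V = Y Q (S₀−S) θ_c / [X (1 + k_d θ_c)] = 0.507 × 1670 × (2580 − 8.39) × 11.1 / [1490 × (1 + 0.0980 × 11.1)] = 2.42×10^7 / 3111 = 7769 m³.
F/M = Q·S₀ / (V·X) = 1670 × 2580 / (7769 × 1490) = 0.3722 g soluble BOD₅·(g VSS·d)⁻¹.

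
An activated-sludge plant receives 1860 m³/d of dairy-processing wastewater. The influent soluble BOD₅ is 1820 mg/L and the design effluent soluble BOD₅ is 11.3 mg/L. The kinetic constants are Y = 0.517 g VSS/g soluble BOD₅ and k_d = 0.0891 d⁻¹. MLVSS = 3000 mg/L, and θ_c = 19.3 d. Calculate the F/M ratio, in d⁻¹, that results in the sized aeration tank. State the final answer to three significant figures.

F/M ≈ 0.274 d⁻¹

Steady-state biomass mass balance: V·X·(1 + k_d·θ_c) = Y·Q·(S₀ − S)·θ_c, so V = 0.517 × 1860 × (1820 − 11.3) × 19.3 / [3000 × (1 + 0.0891 × 19.3)] = 3.36×10^7 / 8159 = 4114 m³.
F/M = Q·S₀ / (V·X) = 1860 × 1820 / (4114 × 3000) = 0.2743 g soluble BOD₅·(g VSS·d)⁻¹.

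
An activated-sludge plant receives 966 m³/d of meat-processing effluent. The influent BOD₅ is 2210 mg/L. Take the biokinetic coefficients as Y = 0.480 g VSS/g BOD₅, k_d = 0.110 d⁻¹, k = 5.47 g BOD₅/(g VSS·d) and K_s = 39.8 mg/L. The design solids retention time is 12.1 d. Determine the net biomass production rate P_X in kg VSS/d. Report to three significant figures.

Effluent substrate depends only on kinetics and SRT: S = K_s(1 + k_d θ_c) / [θ_c(Yk − k_d) − 1] = 39.8 × (1 + 0.110 × 12.1) / [12.1 × (0.480 × 5.47 − 0.110) − 1] = 92.77 / 29.44 = 3.151 mg/L.
The observed yield is Y_obs = Y/(1 + k_d·θ_c) = 0.480 / (1 + 0.110 × 12.1) = 0.480 / 2.331 = 0.2059 g VSS per g BOD₅ removed.
Mass of BOD₅ removed per day: Q(S₀ − S) = 966 × 2207 g/m³ = 2132 kg/d.
So the net sludge growth is P_X = 0.2059 × 2132 = 439.0 kg VSS/d.

P_X ≈ 439 kg VSS/d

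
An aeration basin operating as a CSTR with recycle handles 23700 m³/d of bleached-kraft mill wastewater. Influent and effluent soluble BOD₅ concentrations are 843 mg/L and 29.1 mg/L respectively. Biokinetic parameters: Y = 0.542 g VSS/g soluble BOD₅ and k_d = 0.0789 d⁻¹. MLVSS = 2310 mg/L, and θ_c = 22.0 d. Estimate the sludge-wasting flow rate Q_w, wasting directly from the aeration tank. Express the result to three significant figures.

Steady-state biomass mass balance: V·X·(1 + k_d·θ_c) = Y·Q·(S₀ − S)·θ_c, so V = 0.542 × 23700 × (843 − 29.1) × 22.0 / [2310 × (1 + 0.0789 × 22.0)] = 2.3×10^8 / 6320 = 36395 m³.
For wasting at MLVSS concentration, Q_w = V/θ_c = 36395/22.0 = 1654 m³/d.

Q_w ≈ 1650 m³/d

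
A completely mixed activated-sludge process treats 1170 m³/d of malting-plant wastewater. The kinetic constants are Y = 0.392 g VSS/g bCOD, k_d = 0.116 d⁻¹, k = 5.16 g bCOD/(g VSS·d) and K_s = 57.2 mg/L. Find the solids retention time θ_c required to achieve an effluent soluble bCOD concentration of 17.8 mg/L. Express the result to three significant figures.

θ_c ≈ 2.75 d

From 1/θ_c = Y·k·S/(K_s + S) − k_d: Y·k·S/(K_s+S) = 0.392 × 5.16 × 17.8 / (57.2 + 17.8) = 0.4801 d⁻¹.
θ_c = 1/(μ − k_d) = 1/(0.4801 − 0.116) = 1/0.3641 = 2.747 d.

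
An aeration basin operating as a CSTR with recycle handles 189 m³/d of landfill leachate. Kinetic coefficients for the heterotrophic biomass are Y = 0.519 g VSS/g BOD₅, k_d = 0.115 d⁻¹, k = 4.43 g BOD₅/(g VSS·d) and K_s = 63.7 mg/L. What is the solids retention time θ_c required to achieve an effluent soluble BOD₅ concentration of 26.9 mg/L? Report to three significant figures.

θ_c ≈ 1.76 d

Specific growth rate at S = 26.9 mg/L: μ = YkS/(K_s+S) = 0.519·4.43·26.9/(63.7+26.9) = 0.6826 d⁻¹.
1/θ_c = 0.6826 − 0.115 = 0.5676 d⁻¹, so θ_c = 1.762 d.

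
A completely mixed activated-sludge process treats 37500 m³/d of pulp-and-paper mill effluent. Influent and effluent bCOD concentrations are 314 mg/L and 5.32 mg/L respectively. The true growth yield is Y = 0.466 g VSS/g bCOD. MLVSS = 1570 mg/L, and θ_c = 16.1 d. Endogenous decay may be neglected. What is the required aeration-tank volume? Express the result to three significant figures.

Biomass mass balance (decay neglected): V·X = Y·Q·(S₀ − S)·θ_c, so V = 0.466 × 37500 × (314 − 5.32) × 16.1 / 1570 = 55316 m³.

V ≈ 55300 m³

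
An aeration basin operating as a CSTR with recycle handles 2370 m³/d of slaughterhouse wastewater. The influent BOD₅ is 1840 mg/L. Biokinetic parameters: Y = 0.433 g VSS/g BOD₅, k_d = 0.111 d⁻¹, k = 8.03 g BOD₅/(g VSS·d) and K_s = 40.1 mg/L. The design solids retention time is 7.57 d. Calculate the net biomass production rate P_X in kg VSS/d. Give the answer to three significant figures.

For a completely mixed reactor with recycle the Lawrence–McCarty relation gives S = K_s·(1 + k_d·θ_c) / [θ_c·(Y·k − k_d) − 1] = 40.1 × (1 + 0.111 × 7.57) / [7.57 × (0.433 × 8.03 − 0.111) − 1] = 73.79 / 24.48 = 3.014 mg/L.
Y_obs = Y / (1 + k_d θ_c) = 0.433 / (1 + 0.111 × 7.57) = 0.433 / 1.840 = 0.2353.
Substrate removed = Q·(S₀ − S) = 2370 m³/d × (1840 − 3.01) g/m³ = 4.35×10^6 g/d = 4354 kg/d.
Biomass produced: P_X = Y_obs·Q·ΔS = 0.2353 × 4354 ≈ 1024 kg VSS/d.

P_X ≈ 1020 kg VSS/d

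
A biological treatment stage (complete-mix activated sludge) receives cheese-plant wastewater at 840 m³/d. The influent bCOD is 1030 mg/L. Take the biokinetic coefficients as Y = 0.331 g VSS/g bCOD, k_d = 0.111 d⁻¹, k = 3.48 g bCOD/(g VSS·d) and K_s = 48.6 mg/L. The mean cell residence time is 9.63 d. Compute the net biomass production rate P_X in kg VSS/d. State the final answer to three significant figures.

P_X ≈ 137 kg VSS/d

From the Monod/SRT balance for a CMAS, S = K_s·(1+k_d θ_c)/[θ_c·(Y k − k_d) − 1] = 48.6 × (1 + 0.111 × 9.63) / [9.63 × (0.331 × 3.48 − 0.111) − 1] = 100.5 / 9.024 = 11.14 mg/L.
Observed yield with endogenous decay: Y_obs = Y / (1 + k_d·θ_c) = 0.331 / (1 + 0.111 × 9.63) = 0.331 / 2.069 = 0.1600 g VSS/g bCOD.
Substrate removed = Q·(S₀ − S) = 840 m³/d × (1030 − 11.1) g/m³ = 8.56×10^5 g/d = 855.9 kg/d.
P_X = Y_obs · Q(S₀ − S) = 0.1600 × 855.9 = 136.9 kg VSS/d.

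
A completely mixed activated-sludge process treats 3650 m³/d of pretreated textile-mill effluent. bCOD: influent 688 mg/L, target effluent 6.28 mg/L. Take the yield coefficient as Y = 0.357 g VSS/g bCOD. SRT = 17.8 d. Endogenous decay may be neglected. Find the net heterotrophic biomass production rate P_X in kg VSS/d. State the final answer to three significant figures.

P_X ≈ 888 kg VSS/d

With endogenous decay neglected, the observed yield equals the true yield: Y_obs = Y = 0.357 g VSS/g bCOD.
Substrate removed = Q·(S₀ − S) = 3650 m³/d × (688 − 6.28) g/m³ = 2.49×10^6 g/d = 2488 kg/d.
P_X = Y_obs · Q(S₀ − S) = 0.3570 × 2488 = 888.3 kg VSS/d.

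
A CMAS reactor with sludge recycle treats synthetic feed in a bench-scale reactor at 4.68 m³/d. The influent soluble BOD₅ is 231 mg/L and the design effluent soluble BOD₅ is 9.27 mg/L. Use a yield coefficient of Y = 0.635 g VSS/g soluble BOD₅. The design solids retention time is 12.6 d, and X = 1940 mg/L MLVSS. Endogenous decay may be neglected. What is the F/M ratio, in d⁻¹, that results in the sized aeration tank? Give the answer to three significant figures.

Biomass mass balance (decay neglected): V·X = Y·Q·(S₀ − S)·θ_c, so V = 0.635 × 4.68 × (231 − 9.27) × 12.6 / 1940 = 4.280 m³.
Food-to-microorganism ratio F/M = Q S₀ / (V X) = 4.68 × 231 / (4.280 × 1940) = 0.1302 d⁻¹.

F/M ≈ 0.130 d⁻¹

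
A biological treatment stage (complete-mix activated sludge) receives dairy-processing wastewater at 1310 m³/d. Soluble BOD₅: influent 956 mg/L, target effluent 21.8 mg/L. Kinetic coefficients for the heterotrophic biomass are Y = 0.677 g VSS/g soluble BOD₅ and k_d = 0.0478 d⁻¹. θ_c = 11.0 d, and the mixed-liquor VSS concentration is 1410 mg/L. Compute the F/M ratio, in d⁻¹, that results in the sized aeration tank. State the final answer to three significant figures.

F/M ≈ 0.210 d⁻¹

From the SRT design equation V = Y Q (S₀−S) θ_c / [X (1 + k_d θ_c)] = 0.677 × 1310 × (956 − 21.8) × 11.0 / [1410 × (1 + 0.0478 × 11.0)] = 9.11×10^6 / 2151 = 4236 m³.
F/M = applied load / biomass = Q·S₀/(V·X) = 1310 × 956 / (4236 × 1410) = 0.2097 d⁻¹.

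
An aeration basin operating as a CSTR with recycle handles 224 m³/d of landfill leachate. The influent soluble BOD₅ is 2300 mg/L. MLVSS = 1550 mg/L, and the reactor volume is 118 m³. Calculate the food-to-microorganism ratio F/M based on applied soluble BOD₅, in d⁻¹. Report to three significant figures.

F/M ≈ 2.82 d⁻¹

F/M = applied load / biomass = Q·S₀/(V·X) = 224 × 2300 / (118.0 × 1550) = 2.817 d⁻¹.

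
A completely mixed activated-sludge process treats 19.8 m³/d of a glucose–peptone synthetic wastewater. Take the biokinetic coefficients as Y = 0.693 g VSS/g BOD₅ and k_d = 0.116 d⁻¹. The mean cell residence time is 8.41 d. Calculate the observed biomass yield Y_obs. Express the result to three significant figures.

Y_obs ≈ 0.351 g VSS/g BOD₅

The observed yield is Y_obs = Y/(1 + k_d·θ_c) = 0.693 / (1 + 0.116 × 8.41) = 0.693 / 1.976 = 0.3508 g VSS per g BOD₅ removed.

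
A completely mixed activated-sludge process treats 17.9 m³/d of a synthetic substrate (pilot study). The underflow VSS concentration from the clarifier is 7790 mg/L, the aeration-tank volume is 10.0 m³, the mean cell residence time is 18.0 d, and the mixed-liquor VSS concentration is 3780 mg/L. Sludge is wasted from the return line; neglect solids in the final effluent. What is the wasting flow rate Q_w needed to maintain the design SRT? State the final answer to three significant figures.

Q_w = (V·X)/(θ_c X_r) = 10.00 × 3780 / (18.0 × 7790) = 0.2696 m³/d.

Q_w ≈ 0.270 m³/d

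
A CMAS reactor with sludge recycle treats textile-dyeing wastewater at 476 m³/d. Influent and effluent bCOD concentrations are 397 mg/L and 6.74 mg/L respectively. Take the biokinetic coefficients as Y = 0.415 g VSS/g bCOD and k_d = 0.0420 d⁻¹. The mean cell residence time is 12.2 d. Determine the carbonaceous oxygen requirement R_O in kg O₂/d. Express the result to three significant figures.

R_O ≈ 113 kg O₂/d

Observed yield with endogenous decay: Y_obs = Y / (1 + k_d·θ_c) = 0.415 / (1 + 0.0420 × 12.2) = 0.415 / 1.512 = 0.2744 g VSS/g bCOD.
ΔS = 397 − 6.74 = 390.3 mg/L, so the substrate removal rate is 476 × 390.3/1000 = 185.8 kg bCOD/d.
P_X = Y_obs·Q·(S₀ − S) = 0.2744 × 185.8 = 50.97 kg VSS/d.
R_O = Q·(S₀ − S) − 1.42·P_X = 185.8 − 1.42 × 50.97 = 113.4 kg O₂/d.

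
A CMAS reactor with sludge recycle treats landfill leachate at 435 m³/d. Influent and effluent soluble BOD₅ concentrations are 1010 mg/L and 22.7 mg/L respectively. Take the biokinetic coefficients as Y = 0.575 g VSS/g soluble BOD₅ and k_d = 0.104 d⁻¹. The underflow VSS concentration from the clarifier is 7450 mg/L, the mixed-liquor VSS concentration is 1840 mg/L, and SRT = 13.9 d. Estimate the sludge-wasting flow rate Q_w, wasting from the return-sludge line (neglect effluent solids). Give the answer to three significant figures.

Steady-state biomass mass balance: V·X·(1 + k_d·θ_c) = Y·Q·(S₀ − S)·θ_c, so V = 0.575 × 435 × (1010 − 22.7) × 13.9 / [1840 × (1 + 0.104 × 13.9)] = 3.43×10^6 / 4500 = 762.8 m³.
θ_c = V·X/(Q_w·X_r) when wasting from the recycle, so Q_w = V·X/(θ_c·X_r) = 762.8 × 1840 / (13.9 × 7450) = 13.55 m³/d.

Q_w ≈ 13.6 m³/d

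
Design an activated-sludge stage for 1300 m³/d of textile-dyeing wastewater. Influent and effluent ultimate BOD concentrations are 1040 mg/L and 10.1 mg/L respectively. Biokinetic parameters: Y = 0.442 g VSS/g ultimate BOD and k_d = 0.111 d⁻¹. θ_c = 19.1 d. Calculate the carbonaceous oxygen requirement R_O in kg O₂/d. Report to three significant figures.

R_O ≈ 1070 kg O₂/d

The observed yield is Y_obs = Y/(1 + k_d·θ_c) = 0.442 / (1 + 0.111 × 19.1) = 0.442 / 3.120 = 0.1417 g VSS per g ultimate BOD removed.
Substrate removed = Q·(S₀ − S) = 1300 m³/d × (1040 − 10.1) g/m³ = 1.34×10^6 g/d = 1339 kg/d.
Biomass synthesised: P_X = Y_obs × 1339 = 189.7 kg VSS/d.
Carbonaceous O₂ demand = substrate oxidised − cell-mass equivalent = 1339 − 1.42 × 189.7 = 1070 kg O₂/d.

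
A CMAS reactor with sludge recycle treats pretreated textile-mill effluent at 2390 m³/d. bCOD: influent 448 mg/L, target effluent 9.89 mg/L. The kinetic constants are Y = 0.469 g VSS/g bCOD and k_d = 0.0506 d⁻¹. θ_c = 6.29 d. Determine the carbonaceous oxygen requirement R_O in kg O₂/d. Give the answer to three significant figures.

The observed yield is Y_obs = Y/(1 + k_d·θ_c) = 0.469 / (1 + 0.0506 × 6.29) = 0.469 / 1.318 = 0.3558 g VSS per g bCOD removed.
Mass of bCOD removed per day: Q(S₀ − S) = 2390 × 438.1 g/m³ = 1047 kg/d.
Net sludge production P_X = 0.3558 × 1047 = 372.5 kg VSS/d.
R_O = Q·ΔS − 1.42 P_X = 1047 − 529.0 = 518.1 kg O₂/d.

R_O ≈ 518 kg O₂/d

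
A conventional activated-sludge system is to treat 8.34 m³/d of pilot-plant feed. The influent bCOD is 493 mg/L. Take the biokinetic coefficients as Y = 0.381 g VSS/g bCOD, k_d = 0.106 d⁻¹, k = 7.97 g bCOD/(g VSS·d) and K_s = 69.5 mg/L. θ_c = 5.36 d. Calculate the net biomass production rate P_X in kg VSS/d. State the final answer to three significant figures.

For a completely mixed reactor with recycle the Lawrence–McCarty relation gives S = K_s·(1 + k_d·θ_c) / [θ_c·(Y·k − k_d) − 1] = 69.5 × (1 + 0.106 × 5.36) / [5.36 × (0.381 × 7.97 − 0.106) − 1] = 109.0 / 14.71 = 7.410 mg/L.
The observed yield is Y_obs = Y/(1 + k_d·θ_c) = 0.381 / (1 + 0.106 × 5.36) = 0.381 / 1.568 = 0.2430 g VSS per g bCOD removed.
Substrate removed = Q·(S₀ − S) = 8.34 m³/d × (493 − 7.41) g/m³ = 4.05×10^3 g/d = 4.050 kg/d.
So the net sludge growth is P_X = 0.2430 × 4.050 = 0.9839 kg VSS/d.

P_X ≈ 0.984 kg VSS/d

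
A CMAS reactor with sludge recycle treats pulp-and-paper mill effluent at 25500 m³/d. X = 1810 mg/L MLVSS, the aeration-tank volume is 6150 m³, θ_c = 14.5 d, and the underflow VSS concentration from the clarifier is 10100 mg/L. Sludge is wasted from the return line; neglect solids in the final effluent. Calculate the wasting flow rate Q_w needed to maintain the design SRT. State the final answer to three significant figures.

Q_w ≈ 76.0 m³/d

θ_c = V·X/(Q_w·X_r) when wasting from the recycle, so Q_w = V·X/(θ_c·X_r) = 6150 × 1810 / (14.5 × 10100) = 76.01 m³/d.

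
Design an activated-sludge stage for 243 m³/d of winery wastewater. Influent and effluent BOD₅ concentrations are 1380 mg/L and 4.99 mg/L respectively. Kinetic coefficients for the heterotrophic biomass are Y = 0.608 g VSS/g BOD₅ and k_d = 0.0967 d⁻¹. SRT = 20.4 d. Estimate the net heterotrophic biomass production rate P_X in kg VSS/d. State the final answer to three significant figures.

Observed yield with endogenous decay: Y_obs = Y / (1 + k_d·θ_c) = 0.608 / (1 + 0.0967 × 20.4) = 0.608 / 2.973 = 0.2045 g VSS/g BOD₅.
Mass of BOD₅ removed per day: Q(S₀ − S) = 243 × 1375 g/m³ = 334.1 kg/d.
Biomass produced: P_X = Y_obs·Q·ΔS = 0.2045 × 334.1 ≈ 68.34 kg VSS/d.

P_X ≈ 68.3 kg VSS/d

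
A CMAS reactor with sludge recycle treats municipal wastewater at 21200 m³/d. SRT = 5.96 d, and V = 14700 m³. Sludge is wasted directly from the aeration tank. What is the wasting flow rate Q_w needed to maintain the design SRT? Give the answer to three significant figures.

Q_w ≈ 2470 m³/d

Wasting from the aeration tank: Q_w = V / θ_c = 14700 / 5.96 = 2466 m³/d.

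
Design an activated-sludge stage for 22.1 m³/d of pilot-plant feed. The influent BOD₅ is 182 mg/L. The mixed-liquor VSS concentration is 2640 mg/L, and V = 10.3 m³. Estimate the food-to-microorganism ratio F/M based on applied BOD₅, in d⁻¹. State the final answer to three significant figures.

Food-to-microorganism ratio F/M = Q S₀ / (V X) = 22.1 × 182 / (10.30 × 2640) = 0.1479 d⁻¹.

F/M ≈ 0.148 d⁻¹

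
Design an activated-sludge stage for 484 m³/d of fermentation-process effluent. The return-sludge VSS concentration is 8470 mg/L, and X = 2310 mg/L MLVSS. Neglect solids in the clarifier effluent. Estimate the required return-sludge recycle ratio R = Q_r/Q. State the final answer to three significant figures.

R ≈ 0.375

Solids balance on the clarifier gives (1+R)X = R·X_r, so R = X/(X_r − X) = 2310 / (8470 − 2310) = 0.3750.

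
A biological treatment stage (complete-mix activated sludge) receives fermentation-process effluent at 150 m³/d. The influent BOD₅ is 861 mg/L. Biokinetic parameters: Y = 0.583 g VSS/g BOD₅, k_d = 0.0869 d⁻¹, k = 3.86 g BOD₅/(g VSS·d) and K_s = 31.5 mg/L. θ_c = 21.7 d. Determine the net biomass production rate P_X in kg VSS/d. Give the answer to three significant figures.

P_X ≈ 26.0 kg VSS/d

From the Monod/SRT balance for a CMAS, S = K_s·(1+k_d θ_c)/[θ_c·(Y k − k_d) − 1] = 31.5 × (1 + 0.0869 × 21.7) / [21.7 × (0.583 × 3.86 − 0.0869) − 1] = 90.90 / 45.95 = 1.978 mg/L.
Correct the yield for decay: Y_obs = Y/(1 + k_d θ_c) = 0.583 / (1 + 0.0869 × 21.7) = 0.583 / 2.886 = 0.2020.
ΔS = 861 − 1.98 = 859.0 mg/L, so the substrate removal rate is 150 × 859.0/1000 = 128.9 kg BOD₅/d.
So the net sludge growth is P_X = 0.2020 × 128.9 = 26.03 kg VSS/d.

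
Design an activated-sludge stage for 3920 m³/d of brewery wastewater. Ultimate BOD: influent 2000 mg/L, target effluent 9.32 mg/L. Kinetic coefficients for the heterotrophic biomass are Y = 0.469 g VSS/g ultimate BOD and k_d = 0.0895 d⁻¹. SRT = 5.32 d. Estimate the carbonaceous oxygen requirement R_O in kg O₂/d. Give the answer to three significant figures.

Correct the yield for decay: Y_obs = Y/(1 + k_d θ_c) = 0.469 / (1 + 0.0895 × 5.32) = 0.469 / 1.476 = 0.3177.
Q·(S₀ − S) = 3920 × (2000 − 9.32) × 10⁻³ = 7803 kg/d removed.
Net sludge production P_X = 0.3177 × 7803 = 2479 kg VSS/d.
Carbonaceous O₂ demand = substrate oxidised − cell-mass equivalent = 7803 − 1.42 × 2479 = 4283 kg O₂/d.

R_O ≈ 4280 kg O₂/d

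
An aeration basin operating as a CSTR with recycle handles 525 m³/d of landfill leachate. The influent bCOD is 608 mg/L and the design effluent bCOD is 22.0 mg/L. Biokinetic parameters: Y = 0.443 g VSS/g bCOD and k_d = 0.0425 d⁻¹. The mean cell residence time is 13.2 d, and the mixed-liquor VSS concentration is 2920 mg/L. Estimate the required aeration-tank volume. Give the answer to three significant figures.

Steady-state biomass mass balance: V·X·(1 + k_d·θ_c) = Y·Q·(S₀ − S)·θ_c, so V = 0.443 × 525 × (608 − 22.0) × 13.2 / [2920 × (1 + 0.0425 × 13.2)] = 1.8×10^6 / 4558 = 394.7 m³.

V ≈ 395 m³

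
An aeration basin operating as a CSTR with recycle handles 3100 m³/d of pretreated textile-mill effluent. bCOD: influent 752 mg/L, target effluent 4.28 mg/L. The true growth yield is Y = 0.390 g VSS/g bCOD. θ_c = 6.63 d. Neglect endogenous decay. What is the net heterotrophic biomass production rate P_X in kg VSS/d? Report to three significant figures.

P_X ≈ 904 kg VSS/d

With endogenous decay neglected, the observed yield equals the true yield: Y_obs = Y = 0.390 g VSS/g bCOD.
Substrate removed = Q·(S₀ − S) = 3100 m³/d × (752 − 4.28) g/m³ = 2.32×10^6 g/d = 2318 kg/d.
P_X = Y_obs · Q(S₀ − S) = 0.3900 × 2318 = 904.0 kg VSS/d.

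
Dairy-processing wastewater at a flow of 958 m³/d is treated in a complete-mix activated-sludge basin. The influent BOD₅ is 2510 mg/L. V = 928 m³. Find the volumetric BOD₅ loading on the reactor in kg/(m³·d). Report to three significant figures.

Volumetric loading L_v = Q·S₀ / V = 958 × 2510 g/m³ / 928.0 m³ = 2591 g/(m³·d) = 2.591 kg BOD₅/(m³·d).

L_v ≈ 2.59 kg BOD₅/(m³·d)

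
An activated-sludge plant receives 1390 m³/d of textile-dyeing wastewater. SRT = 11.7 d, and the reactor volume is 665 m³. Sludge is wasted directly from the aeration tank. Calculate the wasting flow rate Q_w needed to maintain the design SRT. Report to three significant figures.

Q_w ≈ 56.8 m³/d

Wasting from the aeration tank: Q_w = V / θ_c = 665.0 / 11.7 = 56.84 m³/d.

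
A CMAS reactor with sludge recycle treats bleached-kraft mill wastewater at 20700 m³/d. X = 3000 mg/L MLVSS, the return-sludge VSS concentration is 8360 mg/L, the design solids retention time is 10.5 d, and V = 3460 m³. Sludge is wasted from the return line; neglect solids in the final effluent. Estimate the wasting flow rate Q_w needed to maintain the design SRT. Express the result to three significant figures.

Q_w = (V·X)/(θ_c X_r) = 3460 × 3000 / (10.5 × 8360) = 118.3 m³/d.

Q_w ≈ 118 m³/d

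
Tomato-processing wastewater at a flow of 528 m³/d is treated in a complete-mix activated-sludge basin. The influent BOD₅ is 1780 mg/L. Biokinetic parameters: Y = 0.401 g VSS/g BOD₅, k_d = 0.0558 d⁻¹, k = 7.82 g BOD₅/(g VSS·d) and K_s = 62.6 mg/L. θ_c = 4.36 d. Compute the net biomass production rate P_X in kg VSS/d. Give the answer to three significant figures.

P_X ≈ 302 kg VSS/d

From the Monod/SRT balance for a CMAS, S = K_s·(1+k_d θ_c)/[θ_c·(Y k − k_d) − 1] = 62.6 × (1 + 0.0558 × 4.36) / [4.36 × (0.401 × 7.82 − 0.0558) − 1] = 77.83 / 12.43 = 6.262 mg/L.
Observed yield with endogenous decay: Y_obs = Y / (1 + k_d·θ_c) = 0.401 / (1 + 0.0558 × 4.36) = 0.401 / 1.243 = 0.3225 g VSS/g BOD₅.
Mass of BOD₅ removed per day: Q(S₀ − S) = 528 × 1774 g/m³ = 936.5 kg/d.
Net biomass production P_X = Y_obs × Q·(S₀ − S) = 0.3225 × 936.5 = 302.1 kg VSS/d.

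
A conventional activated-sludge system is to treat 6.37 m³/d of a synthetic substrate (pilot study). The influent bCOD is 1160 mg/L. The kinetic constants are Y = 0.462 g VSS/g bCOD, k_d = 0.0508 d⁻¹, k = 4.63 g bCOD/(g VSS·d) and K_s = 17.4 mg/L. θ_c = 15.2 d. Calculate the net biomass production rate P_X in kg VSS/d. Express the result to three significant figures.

For a completely mixed reactor with recycle the Lawrence–McCarty relation gives S = K_s·(1 + k_d·θ_c) / [θ_c·(Y·k − k_d) − 1] = 17.4 × (1 + 0.0508 × 15.2) / [15.2 × (0.462 × 4.63 − 0.0508) − 1] = 30.84 / 30.74 = 1.003 mg/L.
Y_obs = Y / (1 + k_d θ_c) = 0.462 / (1 + 0.0508 × 15.2) = 0.462 / 1.772 = 0.2607.
Mass of bCOD removed per day: Q(S₀ − S) = 6.37 × 1159 g/m³ = 7.383 kg/d.
So the net sludge growth is P_X = 0.2607 × 7.383 = 1.925 kg VSS/d.

P_X ≈ 1.92 kg VSS/d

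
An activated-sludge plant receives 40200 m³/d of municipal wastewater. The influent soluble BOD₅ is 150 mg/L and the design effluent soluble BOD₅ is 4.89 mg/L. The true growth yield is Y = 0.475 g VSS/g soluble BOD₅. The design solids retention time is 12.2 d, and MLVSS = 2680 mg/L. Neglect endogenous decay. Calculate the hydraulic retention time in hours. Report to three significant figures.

Biomass mass balance (decay neglected): V·X = Y·Q·(S₀ − S)·θ_c, so V = 0.475 × 40200 × (150 − 4.89) × 12.2 / 2680 = 12614 m³.
HRT = V/Q = 12614 m³ / 40200 m³·d⁻¹ = 0.3138 d × 24 = 7.531 h.

τ ≈ 7.53 h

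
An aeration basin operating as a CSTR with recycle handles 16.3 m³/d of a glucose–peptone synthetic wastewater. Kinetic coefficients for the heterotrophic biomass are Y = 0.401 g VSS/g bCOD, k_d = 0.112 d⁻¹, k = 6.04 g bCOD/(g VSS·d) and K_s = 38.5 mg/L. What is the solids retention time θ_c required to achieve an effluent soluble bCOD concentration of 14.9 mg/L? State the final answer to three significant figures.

From 1/θ_c = Y·k·S/(K_s + S) − k_d: Y·k·S/(K_s+S) = 0.401 × 6.04 × 14.9 / (38.5 + 14.9) = 0.6758 d⁻¹.
θ_c = 1/(μ − k_d) = 1/(0.6758 − 0.112) = 1/0.5638 = 1.774 d.

θ_c ≈ 1.77 d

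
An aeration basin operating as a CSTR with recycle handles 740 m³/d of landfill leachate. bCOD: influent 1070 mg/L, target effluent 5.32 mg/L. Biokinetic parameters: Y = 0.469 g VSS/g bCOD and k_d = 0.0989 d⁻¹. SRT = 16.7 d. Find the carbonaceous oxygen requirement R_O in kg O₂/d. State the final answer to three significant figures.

R_O ≈ 590 kg O₂/d

Correct the yield for decay: Y_obs = Y/(1 + k_d θ_c) = 0.469 / (1 + 0.0989 × 16.7) = 0.469 / 2.652 = 0.1769.
Q·(S₀ − S) = 740 × (1070 − 5.32) × 10⁻³ = 787.9 kg/d removed.
Biomass synthesised: P_X = Y_obs × 787.9 = 139.4 kg VSS/d.
R_O = Q·ΔS − 1.42 P_X = 787.9 − 197.9 = 590.0 kg O₂/d.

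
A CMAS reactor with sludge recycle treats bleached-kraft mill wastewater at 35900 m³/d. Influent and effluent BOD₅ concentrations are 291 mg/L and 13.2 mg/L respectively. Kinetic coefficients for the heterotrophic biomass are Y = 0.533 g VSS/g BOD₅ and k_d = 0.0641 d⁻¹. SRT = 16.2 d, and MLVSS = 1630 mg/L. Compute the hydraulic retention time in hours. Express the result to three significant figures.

Rearranging the biomass balance for a CMAS with decay, V = Y·Q·ΔS·θ_c / [X·(1+k_d θ_c)] = 0.533 × 35900 × (291 − 13.2) × 16.2 / [1630 × (1 + 0.0641 × 16.2)] = 8.61×10^7 / 3323 = 25917 m³.
Hydraulic retention time τ = V/Q = 25917 / 35900 = 0.7219 d = 17.33 h.

τ ≈ 17.3 h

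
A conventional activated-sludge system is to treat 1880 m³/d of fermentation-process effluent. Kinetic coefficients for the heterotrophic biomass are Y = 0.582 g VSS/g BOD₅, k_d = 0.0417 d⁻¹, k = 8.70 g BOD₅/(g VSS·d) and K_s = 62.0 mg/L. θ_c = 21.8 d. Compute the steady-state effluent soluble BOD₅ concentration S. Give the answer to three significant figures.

S ≈ 1.09 mg/L

Effluent substrate depends only on kinetics and SRT: S = K_s(1 + k_d θ_c) / [θ_c(Yk − k_d) − 1] = 62.0 × (1 + 0.0417 × 21.8) / [21.8 × (0.582 × 8.70 − 0.0417) − 1] = 118.4 / 108.5 = 1.091 mg/L.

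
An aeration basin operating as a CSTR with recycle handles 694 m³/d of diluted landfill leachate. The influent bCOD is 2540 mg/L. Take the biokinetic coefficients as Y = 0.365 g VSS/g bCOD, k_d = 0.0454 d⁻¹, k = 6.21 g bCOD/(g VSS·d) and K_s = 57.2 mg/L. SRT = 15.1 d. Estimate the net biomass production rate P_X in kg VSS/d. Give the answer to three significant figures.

P_X ≈ 381 kg VSS/d

From the Monod/SRT balance for a CMAS, S = K_s·(1+k_d θ_c)/[θ_c·(Y k − k_d) − 1] = 57.2 × (1 + 0.0454 × 15.1) / [15.1 × (0.365 × 6.21 − 0.0454) − 1] = 96.41 / 32.54 = 2.963 mg/L.
Observed yield with endogenous decay: Y_obs = Y / (1 + k_d·θ_c) = 0.365 / (1 + 0.0454 × 15.1) = 0.365 / 1.686 = 0.2165 g VSS/g bCOD.
ΔS = 2540 − 2.96 = 2537 mg/L, so the substrate removal rate is 694 × 2537/1000 = 1761 kg bCOD/d.
P_X = Y_obs · Q(S₀ − S) = 0.2165 × 1761 = 381.3 kg VSS/d.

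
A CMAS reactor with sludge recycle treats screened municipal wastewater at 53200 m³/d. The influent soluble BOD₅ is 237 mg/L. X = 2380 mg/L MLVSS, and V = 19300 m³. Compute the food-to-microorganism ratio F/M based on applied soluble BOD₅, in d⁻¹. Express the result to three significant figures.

F/M ≈ 0.274 d⁻¹

F/M = applied load / biomass = Q·S₀/(V·X) = 53200 × 237 / (19300 × 2380) = 0.2745 d⁻¹.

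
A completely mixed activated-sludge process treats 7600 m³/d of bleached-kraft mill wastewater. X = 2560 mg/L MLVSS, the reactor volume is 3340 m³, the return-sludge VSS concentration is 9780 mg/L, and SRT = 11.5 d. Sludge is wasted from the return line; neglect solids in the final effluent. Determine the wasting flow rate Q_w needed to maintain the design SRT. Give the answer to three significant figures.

θ_c = V·X/(Q_w·X_r) when wasting from the recycle, so Q_w = V·X/(θ_c·X_r) = 3340 × 2560 / (11.5 × 9780) = 76.02 m³/d.

Q_w ≈ 76.0 m³/d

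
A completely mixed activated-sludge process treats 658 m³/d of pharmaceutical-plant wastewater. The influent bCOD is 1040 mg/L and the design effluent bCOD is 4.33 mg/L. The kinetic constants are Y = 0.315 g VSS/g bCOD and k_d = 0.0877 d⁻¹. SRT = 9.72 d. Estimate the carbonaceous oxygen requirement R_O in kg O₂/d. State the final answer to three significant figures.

R_O ≈ 517 kg O₂/d

Correct the yield for decay: Y_obs = Y/(1 + k_d θ_c) = 0.315 / (1 + 0.0877 × 9.72) = 0.315 / 1.852 = 0.1700.
Substrate removed = Q·(S₀ − S) = 658 m³/d × (1040 − 4.33) g/m³ = 6.81×10^5 g/d = 681.5 kg/d.
Biomass synthesised: P_X = Y_obs × 681.5 = 115.9 kg VSS/d.
R_O = Q·ΔS − 1.42 P_X = 681.5 − 164.6 = 516.9 kg O₂/d.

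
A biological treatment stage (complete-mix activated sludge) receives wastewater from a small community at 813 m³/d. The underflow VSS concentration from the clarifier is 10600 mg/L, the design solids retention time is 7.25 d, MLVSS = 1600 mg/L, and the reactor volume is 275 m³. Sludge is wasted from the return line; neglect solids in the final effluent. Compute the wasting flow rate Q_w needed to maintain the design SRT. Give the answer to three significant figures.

θ_c = V·X/(Q_w·X_r) when wasting from the recycle, so Q_w = V·X/(θ_c·X_r) = 275.0 × 1600 / (7.25 × 10600) = 5.725 m³/d.

Q_w ≈ 5.73 m³/d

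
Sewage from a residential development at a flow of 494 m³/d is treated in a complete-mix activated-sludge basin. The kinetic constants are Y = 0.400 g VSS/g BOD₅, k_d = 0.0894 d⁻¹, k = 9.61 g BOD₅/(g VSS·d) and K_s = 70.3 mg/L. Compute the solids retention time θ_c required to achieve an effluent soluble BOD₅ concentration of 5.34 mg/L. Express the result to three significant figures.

From 1/θ_c = Y·k·S/(K_s + S) − k_d: Y·k·S/(K_s+S) = 0.400 × 9.61 × 5.34 / (70.3 + 5.34) = 0.2714 d⁻¹.
1/θ_c = 0.2714 − 0.0894 = 0.1820 d⁻¹, so θ_c = 5.495 d.

θ_c ≈ 5.50 d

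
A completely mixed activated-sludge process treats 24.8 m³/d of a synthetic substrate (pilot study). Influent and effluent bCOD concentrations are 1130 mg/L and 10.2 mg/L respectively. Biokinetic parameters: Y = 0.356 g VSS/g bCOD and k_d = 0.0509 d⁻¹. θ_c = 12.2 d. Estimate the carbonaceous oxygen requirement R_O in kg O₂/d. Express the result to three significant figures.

R_O ≈ 19.1 kg O₂/d

Y_obs = Y / (1 + k_d θ_c) = 0.356 / (1 + 0.0509 × 12.2) = 0.356 / 1.621 = 0.2196.
Substrate removed = Q·(S₀ − S) = 24.8 m³/d × (1130 − 10.2) g/m³ = 2.78×10^4 g/d = 27.77 kg/d.
Biomass synthesised: P_X = Y_obs × 27.77 = 6.099 kg VSS/d.
R_O = Q·ΔS − 1.42 P_X = 27.77 − 8.661 = 19.11 kg O₂/d.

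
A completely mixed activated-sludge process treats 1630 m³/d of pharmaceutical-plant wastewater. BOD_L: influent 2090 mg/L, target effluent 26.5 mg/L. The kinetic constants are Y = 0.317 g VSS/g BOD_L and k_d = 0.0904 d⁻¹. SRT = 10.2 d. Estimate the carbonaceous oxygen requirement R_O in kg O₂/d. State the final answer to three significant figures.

The observed yield is Y_obs = Y/(1 + k_d·θ_c) = 0.317 / (1 + 0.0904 × 10.2) = 0.317 / 1.922 = 0.1649 g VSS per g BOD_L removed.
Substrate removed = Q·(S₀ − S) = 1630 m³/d × (2090 − 26.5) g/m³ = 3.36×10^6 g/d = 3364 kg/d.
P_X = Y_obs·Q·(S₀ − S) = 0.1649 × 3364 = 554.7 kg VSS/d.
Carbonaceous O₂ demand = substrate oxidised − cell-mass equivalent = 3364 − 1.42 × 554.7 = 2576 kg O₂/d.

R_O ≈ 2580 kg O₂/d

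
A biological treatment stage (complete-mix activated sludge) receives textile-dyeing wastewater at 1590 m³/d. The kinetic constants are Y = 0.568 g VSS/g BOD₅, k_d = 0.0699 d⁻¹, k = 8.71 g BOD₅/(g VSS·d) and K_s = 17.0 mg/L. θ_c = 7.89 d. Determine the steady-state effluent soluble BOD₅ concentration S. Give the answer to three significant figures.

For a completely mixed reactor with recycle the Lawrence–McCarty relation gives S = K_s·(1 + k_d·θ_c) / [θ_c·(Y·k − k_d) − 1] = 17.0 × (1 + 0.0699 × 7.89) / [7.89 × (0.568 × 8.71 − 0.0699) − 1] = 26.38 / 37.48 = 0.7037 mg/L.

S ≈ 0.704 mg/L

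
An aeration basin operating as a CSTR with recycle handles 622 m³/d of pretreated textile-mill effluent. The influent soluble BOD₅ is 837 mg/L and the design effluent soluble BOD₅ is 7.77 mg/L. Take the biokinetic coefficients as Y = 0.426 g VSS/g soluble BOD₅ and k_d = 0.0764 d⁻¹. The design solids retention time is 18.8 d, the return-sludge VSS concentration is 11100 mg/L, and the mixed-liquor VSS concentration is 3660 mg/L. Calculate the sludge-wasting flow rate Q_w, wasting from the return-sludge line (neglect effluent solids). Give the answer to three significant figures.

Steady-state biomass mass balance: V·X·(1 + k_d·θ_c) = Y·Q·(S₀ − S)·θ_c, so V = 0.426 × 622 × (837 − 7.77) × 18.8 / [3660 × (1 + 0.0764 × 18.8)] = 4.13×10^6 / 8917 = 463.3 m³.
Wasting from the return line (neglecting effluent solids): Q_w = V·X / (θ_c·X_r) = 463.3 × 3660 / (18.8 × 11100) = 8.125 m³/d.

Q_w ≈ 8.12 m³/d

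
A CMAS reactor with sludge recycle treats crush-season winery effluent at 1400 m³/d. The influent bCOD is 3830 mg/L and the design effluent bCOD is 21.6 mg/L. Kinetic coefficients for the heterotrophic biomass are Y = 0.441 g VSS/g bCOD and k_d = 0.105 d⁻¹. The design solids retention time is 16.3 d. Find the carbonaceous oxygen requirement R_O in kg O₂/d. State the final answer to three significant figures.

R_O ≈ 4100 kg O₂/d

The observed yield is Y_obs = Y/(1 + k_d·θ_c) = 0.441 / (1 + 0.105 × 16.3) = 0.441 / 2.712 = 0.1626 g VSS per g bCOD removed.
Substrate removed = Q·(S₀ − S) = 1400 m³/d × (3830 − 21.6) g/m³ = 5.33×10^6 g/d = 5332 kg/d.
Biomass synthesised: P_X = Y_obs × 5332 = 867.2 kg VSS/d.
R_O = Q·(S₀ − S) − 1.42·P_X = 5332 − 1.42 × 867.2 = 4100 kg O₂/d.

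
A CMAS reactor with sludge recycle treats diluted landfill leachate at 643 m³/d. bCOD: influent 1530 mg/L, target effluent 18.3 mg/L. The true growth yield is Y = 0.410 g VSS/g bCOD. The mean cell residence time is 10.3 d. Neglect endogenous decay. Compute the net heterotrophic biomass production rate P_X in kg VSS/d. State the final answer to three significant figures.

P_X ≈ 399 kg VSS/d

With endogenous decay neglected, the observed yield equals the true yield: Y_obs = Y = 0.410 g VSS/g bCOD.
ΔS = 1530 − 18.3 = 1512 mg/L, so the substrate removal rate is 643 × 1512/1000 = 972.0 kg bCOD/d.
Biomass produced: P_X = Y_obs·Q·ΔS = 0.4100 × 972.0 ≈ 398.5 kg VSS/d.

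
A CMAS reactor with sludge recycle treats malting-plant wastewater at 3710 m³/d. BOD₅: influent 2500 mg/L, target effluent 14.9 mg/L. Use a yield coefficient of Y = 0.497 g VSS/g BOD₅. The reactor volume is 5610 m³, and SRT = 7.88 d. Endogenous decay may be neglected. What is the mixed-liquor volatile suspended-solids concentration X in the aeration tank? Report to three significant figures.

Without decay, X = Y Q (S₀−S) θ_c / V = 0.497 × 3710 × (2500 − 14.9) × 7.88 / 5610 = 6436 mg/L.

X ≈ 6440 mg/L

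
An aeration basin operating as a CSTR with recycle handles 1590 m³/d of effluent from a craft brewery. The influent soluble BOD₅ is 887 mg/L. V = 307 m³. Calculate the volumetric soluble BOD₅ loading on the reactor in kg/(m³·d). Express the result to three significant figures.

Volumetric loading L_v = Q·S₀ / V = 1590 × 887 g/m³ / 307.0 m³ = 4594 g/(m³·d) = 4.594 kg soluble BOD₅/(m³·d).

L_v ≈ 4.59 kg soluble BOD₅/(m³·d)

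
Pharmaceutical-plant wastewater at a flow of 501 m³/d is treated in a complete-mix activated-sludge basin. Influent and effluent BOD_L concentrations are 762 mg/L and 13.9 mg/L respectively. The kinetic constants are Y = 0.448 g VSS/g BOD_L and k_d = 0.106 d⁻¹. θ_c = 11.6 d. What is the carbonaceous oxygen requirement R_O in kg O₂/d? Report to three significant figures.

R_O ≈ 268 kg O₂/d

Y_obs = Y / (1 + k_d θ_c) = 0.448 / (1 + 0.106 × 11.6) = 0.448 / 2.230 = 0.2009.
Mass of BOD_L removed per day: Q(S₀ − S) = 501 × 748.1 g/m³ = 374.8 kg/d.
Net sludge production P_X = 0.2009 × 374.8 = 75.31 kg VSS/d.
R_O = Q·ΔS − 1.42 P_X = 374.8 − 106.9 = 267.9 kg O₂/d.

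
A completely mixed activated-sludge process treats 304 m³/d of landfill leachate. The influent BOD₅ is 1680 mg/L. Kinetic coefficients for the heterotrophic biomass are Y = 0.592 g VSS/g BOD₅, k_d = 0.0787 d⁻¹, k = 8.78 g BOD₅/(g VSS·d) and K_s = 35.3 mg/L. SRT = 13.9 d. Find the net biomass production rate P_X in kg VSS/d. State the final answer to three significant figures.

P_X ≈ 144 kg VSS/d

Effluent substrate depends only on kinetics and SRT: S = K_s(1 + k_d θ_c) / [θ_c(Yk − k_d) − 1] = 35.3 × (1 + 0.0787 × 13.9) / [13.9 × (0.592 × 8.78 − 0.0787) − 1] = 73.92 / 70.15 = 1.054 mg/L.
The observed yield is Y_obs = Y/(1 + k_d·θ_c) = 0.592 / (1 + 0.0787 × 13.9) = 0.592 / 2.094 = 0.2827 g VSS per g BOD₅ removed.
Q·(S₀ − S) = 304 × (1680 − 1.05) × 10⁻³ = 510.4 kg/d removed.
So the net sludge growth is P_X = 0.2827 × 510.4 = 144.3 kg VSS/d.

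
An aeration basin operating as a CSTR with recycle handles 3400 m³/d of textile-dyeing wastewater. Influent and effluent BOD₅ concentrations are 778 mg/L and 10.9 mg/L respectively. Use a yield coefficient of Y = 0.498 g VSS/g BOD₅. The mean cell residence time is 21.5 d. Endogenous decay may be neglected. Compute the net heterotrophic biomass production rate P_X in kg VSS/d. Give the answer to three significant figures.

P_X ≈ 1300 kg VSS/d

Since k_d ≈ 0, Y_obs = Y = 0.498 g VSS/g BOD₅.
Q·(S₀ − S) = 3400 × (778 − 10.9) × 10⁻³ = 2608 kg/d removed.
Net biomass production P_X = Y_obs × Q·(S₀ − S) = 0.4980 × 2608 = 1299 kg VSS/d.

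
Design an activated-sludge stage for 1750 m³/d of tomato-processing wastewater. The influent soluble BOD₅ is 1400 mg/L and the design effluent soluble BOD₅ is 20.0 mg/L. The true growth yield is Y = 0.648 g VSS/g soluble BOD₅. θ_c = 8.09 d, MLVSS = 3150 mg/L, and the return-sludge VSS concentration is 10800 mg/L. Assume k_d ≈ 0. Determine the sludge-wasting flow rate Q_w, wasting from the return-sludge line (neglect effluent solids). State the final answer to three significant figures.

Q_w ≈ 145 m³/d

V·X = Y·Q·ΔS·θ_c gives V = 0.648 × 1750 × (1400 − 20.0) × 8.09 / 3150 = 4019 m³.
Wasting from the return line (neglecting effluent solids): Q_w = V·X / (θ_c·X_r) = 4019 × 3150 / (8.09 × 10800) = 144.9 m³/d.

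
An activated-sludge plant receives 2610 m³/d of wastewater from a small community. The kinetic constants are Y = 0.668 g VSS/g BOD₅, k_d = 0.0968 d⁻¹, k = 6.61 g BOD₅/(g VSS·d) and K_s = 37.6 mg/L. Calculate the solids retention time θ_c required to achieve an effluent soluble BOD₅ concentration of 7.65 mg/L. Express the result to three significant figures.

From 1/θ_c = Y·k·S/(K_s + S) − k_d: Y·k·S/(K_s+S) = 0.668 × 6.61 × 7.65 / (37.6 + 7.65) = 0.7465 d⁻¹.
θ_c = 1/(μ − k_d) = 1/(0.7465 − 0.0968) = 1/0.6497 = 1.539 d.

θ_c ≈ 1.54 d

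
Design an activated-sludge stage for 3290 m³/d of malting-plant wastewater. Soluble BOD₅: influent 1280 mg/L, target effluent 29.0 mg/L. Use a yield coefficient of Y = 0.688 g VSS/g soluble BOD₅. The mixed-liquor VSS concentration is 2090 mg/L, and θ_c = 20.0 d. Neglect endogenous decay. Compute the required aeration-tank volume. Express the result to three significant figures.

V ≈ 27100 m³

With k_d = 0 the design equation reduces to V = Y Q (S₀−S) θ_c / X = 0.688 × 3290 × (1280 − 29.0) × 20.0 / 2090 = 27097 m³.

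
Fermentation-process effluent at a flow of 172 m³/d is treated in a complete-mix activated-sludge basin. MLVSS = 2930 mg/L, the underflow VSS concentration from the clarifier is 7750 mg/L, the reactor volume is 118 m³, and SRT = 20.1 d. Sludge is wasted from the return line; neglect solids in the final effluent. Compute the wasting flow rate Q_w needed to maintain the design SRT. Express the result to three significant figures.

Wasting from the return line (neglecting effluent solids): Q_w = V·X / (θ_c·X_r) = 118.0 × 2930 / (20.1 × 7750) = 2.219 m³/d.

Q_w ≈ 2.22 m³/d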